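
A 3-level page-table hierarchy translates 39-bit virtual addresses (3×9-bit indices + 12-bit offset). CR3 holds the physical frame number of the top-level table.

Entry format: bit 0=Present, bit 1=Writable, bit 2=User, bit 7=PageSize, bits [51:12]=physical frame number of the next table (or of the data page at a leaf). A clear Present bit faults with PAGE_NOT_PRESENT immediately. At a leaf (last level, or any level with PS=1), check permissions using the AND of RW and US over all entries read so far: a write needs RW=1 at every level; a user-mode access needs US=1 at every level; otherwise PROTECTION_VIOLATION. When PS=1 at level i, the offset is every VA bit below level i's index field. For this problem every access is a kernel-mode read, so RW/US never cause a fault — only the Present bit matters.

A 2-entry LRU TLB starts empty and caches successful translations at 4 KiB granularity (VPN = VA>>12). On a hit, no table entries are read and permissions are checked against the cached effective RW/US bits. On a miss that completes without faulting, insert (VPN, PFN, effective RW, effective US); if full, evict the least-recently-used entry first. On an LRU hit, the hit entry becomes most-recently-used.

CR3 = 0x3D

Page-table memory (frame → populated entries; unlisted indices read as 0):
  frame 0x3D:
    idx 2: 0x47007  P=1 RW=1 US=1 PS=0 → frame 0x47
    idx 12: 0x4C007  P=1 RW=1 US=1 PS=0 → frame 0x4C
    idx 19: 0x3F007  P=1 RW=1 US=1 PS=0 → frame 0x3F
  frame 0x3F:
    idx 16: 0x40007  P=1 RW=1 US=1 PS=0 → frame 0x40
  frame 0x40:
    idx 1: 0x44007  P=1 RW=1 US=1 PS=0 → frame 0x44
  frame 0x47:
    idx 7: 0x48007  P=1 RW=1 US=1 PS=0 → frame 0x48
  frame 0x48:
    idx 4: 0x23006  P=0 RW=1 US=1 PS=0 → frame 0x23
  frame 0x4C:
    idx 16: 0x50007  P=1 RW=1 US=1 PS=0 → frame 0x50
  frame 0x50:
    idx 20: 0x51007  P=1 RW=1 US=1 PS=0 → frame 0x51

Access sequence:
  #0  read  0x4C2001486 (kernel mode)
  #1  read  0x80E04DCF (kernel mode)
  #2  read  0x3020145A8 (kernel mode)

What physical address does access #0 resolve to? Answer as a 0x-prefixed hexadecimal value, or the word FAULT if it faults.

Walk each access:
#0 VA=0x4C2001486 (r,kernel):
  L0: frame=0x3D idx=19 entry=0x3F007 [P=1 RW=1 US=1 PS=0]
  L1: frame=0x3F idx=16 entry=0x40007 [P=1 RW=1 US=1 PS=0]
  L2: frame=0x40 idx=1 entry=0x44007 [P=1 RW=1 US=1 PS=0]
  ✓ 0x44486  — 3 lookups
#1 VA=0x80E04DCF (r,kernel):
  L0: frame=0x3D idx=2 entry=0x47007 [P=1 RW=1 US=1 PS=0]
  L1: frame=0x47 idx=7 entry=0x48007 [P=1 RW=1 US=1 PS=0]
  L2: frame=0x48 idx=4 entry=0x23006 [P=0 RW=1 US=1 PS=0]
  ⇒ fault: PAGE_NOT_PRESENT  — 3 lookups
#2 VA=0x3020145A8 (r,kernel):
  L0: frame=0x3D idx=12 entry=0x4C007 [P=1 RW=1 US=1 PS=0]
  L1: frame=0x4C idx=16 entry=0x50007 [P=1 RW=1 US=1 PS=0]
  L2: frame=0x50 idx=20 entry=0x51007 [P=1 RW=1 US=1 PS=0]
  ✓ 0x515A8  — 3 lookups

Access #0 PA: 0x44486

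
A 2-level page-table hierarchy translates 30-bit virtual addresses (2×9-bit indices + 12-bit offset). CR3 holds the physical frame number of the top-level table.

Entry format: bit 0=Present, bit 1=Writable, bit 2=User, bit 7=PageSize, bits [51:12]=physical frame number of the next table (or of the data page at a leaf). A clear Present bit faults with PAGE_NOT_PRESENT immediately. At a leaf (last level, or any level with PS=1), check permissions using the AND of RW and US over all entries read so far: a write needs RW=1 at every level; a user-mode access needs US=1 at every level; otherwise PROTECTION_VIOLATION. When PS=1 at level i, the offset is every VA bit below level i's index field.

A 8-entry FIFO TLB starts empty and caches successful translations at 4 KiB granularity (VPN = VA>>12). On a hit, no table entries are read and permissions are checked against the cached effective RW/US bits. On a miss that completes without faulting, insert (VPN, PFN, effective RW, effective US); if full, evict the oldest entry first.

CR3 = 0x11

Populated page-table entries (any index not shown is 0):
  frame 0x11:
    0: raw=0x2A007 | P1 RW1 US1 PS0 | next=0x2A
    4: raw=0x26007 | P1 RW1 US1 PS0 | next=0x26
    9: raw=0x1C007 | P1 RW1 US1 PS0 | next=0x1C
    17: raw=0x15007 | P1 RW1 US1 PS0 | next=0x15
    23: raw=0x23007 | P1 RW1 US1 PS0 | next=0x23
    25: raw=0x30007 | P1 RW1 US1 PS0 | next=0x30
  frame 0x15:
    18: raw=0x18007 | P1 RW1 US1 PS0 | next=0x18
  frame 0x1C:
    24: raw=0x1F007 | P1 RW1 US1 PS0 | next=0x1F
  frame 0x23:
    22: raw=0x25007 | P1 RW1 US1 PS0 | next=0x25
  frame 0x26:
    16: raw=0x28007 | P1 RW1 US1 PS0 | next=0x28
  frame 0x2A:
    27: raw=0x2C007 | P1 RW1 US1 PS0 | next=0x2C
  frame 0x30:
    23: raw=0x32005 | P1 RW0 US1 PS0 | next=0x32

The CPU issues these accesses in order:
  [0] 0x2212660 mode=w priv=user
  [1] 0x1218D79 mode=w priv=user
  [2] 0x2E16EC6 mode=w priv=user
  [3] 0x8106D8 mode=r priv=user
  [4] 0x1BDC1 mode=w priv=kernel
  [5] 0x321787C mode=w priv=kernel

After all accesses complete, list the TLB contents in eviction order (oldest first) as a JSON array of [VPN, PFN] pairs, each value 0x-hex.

Per-access translation:
#0 VA=0x2212660 (w,user):
  L0: frame=0x11 idx=17 entry=0x15007 [P=1 RW=1 US=1 PS=0]
  L1: frame=0x15 idx=18 entry=0x18007 [P=1 RW=1 US=1 PS=0]
  ✓ 0x18660  — 2 lookups
#1 VA=0x1218D79 (w,user):
  L0: frame=0x11 idx=9 entry=0x1C007 [P=1 RW=1 US=1 PS=0]
  L1: frame=0x1C idx=24 entry=0x1F007 [P=1 RW=1 US=1 PS=0]
  ✓ 0x1FD79  — 2 lookups
#2 VA=0x2E16EC6 (w,user):
  L0: frame=0x11 idx=23 entry=0x23007 [P=1 RW=1 US=1 PS=0]
  L1: frame=0x23 idx=22 entry=0x25007 [P=1 RW=1 US=1 PS=0]
  ✓ 0x25EC6  — 2 lookups
#3 VA=0x8106D8 (r,user):
  L0: frame=0x11 idx=4 entry=0x26007 [P=1 RW=1 US=1 PS=0]
  L1: frame=0x26 idx=16 entry=0x28007 [P=1 RW=1 US=1 PS=0]
  ✓ 0x286D8  — 2 lookups
#4 VA=0x1BDC1 (w,kernel):
  L0: frame=0x11 idx=0 entry=0x2A007 [P=1 RW=1 US=1 PS=0]
  L1: frame=0x2A idx=27 entry=0x2C007 [P=1 RW=1 US=1 PS=0]
  ✓ 0x2CDC1  — 2 lookups
#5 VA=0x321787C (w,kernel):
  L0: frame=0x11 idx=25 entry=0x30007 [P=1 RW=1 US=1 PS=0]
  L1: frame=0x30 idx=23 entry=0x32005 [P=1 RW=0 US=1 PS=0]
  → PROTECTION_VIOLATION  (2 entries read)

TLB: [["0x2212", "0x18"], ["0x1218", "0x1F"], ["0x2E16", "0x25"], ["0x810", "0x28"], ["0x1B", "0x2C"]]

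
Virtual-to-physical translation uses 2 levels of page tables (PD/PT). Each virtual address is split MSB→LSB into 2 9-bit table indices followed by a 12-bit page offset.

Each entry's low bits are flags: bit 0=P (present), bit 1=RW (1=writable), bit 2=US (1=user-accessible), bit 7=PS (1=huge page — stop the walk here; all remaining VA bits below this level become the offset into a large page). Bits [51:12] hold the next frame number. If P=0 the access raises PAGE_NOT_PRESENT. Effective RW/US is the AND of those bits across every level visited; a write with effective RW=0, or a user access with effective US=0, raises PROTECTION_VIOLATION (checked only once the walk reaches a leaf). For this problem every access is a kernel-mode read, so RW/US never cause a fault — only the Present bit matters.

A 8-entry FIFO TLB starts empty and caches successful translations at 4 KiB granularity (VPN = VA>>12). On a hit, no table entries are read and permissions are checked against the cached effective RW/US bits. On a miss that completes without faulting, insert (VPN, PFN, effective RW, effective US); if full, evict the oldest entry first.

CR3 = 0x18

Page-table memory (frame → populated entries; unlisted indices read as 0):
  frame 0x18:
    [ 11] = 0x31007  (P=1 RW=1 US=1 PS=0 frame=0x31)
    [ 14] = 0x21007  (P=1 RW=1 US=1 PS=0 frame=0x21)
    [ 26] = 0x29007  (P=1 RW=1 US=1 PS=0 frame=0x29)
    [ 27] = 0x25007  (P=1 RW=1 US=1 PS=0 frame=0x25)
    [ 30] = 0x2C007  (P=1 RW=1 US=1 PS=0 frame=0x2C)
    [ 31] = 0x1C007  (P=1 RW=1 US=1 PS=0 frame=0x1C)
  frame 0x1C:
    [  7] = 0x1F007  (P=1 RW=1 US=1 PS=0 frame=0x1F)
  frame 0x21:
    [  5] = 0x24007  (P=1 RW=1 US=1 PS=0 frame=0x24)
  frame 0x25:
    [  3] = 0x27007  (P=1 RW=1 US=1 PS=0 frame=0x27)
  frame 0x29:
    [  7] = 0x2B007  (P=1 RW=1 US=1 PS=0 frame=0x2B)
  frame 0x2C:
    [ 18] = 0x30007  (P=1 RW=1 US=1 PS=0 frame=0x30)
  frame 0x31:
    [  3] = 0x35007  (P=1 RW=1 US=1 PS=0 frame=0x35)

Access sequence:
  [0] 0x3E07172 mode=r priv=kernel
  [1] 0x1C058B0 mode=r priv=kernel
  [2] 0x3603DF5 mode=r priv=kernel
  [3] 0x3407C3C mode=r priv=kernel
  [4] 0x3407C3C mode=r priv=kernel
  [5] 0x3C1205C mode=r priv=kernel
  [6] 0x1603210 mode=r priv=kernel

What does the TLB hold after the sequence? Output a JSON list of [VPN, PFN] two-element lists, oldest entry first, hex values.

Per-access translation:
#0 VA=0x3E07172 (r,kernel):
  [0] read 0x18 idx=31: raw=0x1C007 flags P=1 W=1 U=1 S=0
  [1] read 0x1C idx=7: raw=0x1F007 flags P=1 W=1 U=1 S=0
  ⇒ phys 0x1F172  [2 reads]
#1 VA=0x1C058B0 (r,kernel):
  [0] read 0x18 idx=14: raw=0x21007 flags P=1 W=1 U=1 S=0
  [1] read 0x21 idx=5: raw=0x24007 flags P=1 W=1 U=1 S=0
  ⇒ phys 0x248B0  [2 reads]
#2 VA=0x3603DF5 (r,kernel):
  [0] read 0x18 idx=27: raw=0x25007 flags P=1 W=1 U=1 S=0
  [1] read 0x25 idx=3: raw=0x27007 flags P=1 W=1 U=1 S=0
  ⇒ phys 0x27DF5  [2 reads]
#3 VA=0x3407C3C (r,kernel):
  [0] read 0x18 idx=26: raw=0x29007 flags P=1 W=1 U=1 S=0
  [1] read 0x29 idx=7: raw=0x2B007 flags P=1 W=1 U=1 S=0
  ⇒ phys 0x2BC3C  [2 reads]
#4 VA=0x3407C3C (r,kernel):
  TLB hit vpn=0x3407 → PA=0x2BC3C
#5 VA=0x3C1205C (r,kernel):
  [0] read 0x18 idx=30: raw=0x2C007 flags P=1 W=1 U=1 S=0
  [1] read 0x2C idx=18: raw=0x30007 flags P=1 W=1 U=1 S=0
  ⇒ phys 0x3005C  [2 reads]
#6 VA=0x1603210 (r,kernel):
  [0] read 0x18 idx=11: raw=0x31007 flags P=1 W=1 U=1 S=0
  [1] read 0x31 idx=3: raw=0x35007 flags P=1 W=1 U=1 S=0
  ⇒ phys 0x35210  [2 reads]

TLB: [["0x3E07", "0x1F"], ["0x1C05", "0x24"], ["0x3603", "0x27"], ["0x3407", "0x2B"], ["0x3C12", "0x30"], ["0x1603", "0x35"]]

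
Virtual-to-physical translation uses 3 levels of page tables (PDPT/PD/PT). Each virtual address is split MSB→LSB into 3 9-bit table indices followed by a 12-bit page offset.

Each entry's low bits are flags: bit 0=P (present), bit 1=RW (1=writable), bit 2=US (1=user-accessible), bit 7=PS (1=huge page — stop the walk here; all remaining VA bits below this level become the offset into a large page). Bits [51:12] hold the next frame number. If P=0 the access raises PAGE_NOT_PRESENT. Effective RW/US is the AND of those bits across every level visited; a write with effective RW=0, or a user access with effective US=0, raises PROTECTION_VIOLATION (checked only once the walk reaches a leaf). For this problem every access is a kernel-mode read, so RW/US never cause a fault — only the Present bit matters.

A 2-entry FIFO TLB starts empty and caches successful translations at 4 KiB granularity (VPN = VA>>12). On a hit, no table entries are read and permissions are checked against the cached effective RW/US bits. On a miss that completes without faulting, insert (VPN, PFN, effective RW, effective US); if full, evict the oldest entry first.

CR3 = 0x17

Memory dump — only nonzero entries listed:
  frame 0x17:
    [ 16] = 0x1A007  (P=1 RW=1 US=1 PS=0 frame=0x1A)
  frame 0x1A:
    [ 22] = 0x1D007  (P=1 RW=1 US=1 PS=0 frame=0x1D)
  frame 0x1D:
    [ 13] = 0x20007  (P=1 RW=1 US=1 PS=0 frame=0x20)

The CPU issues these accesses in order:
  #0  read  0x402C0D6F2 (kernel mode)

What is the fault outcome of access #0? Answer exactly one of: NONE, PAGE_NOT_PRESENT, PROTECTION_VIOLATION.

Per-access translation:
#0 VA=0x402C0D6F2 (r,kernel):
  [0] read 0x17 idx=16: raw=0x1A007 flags P=1 W=1 U=1 S=0
  [1] read 0x1A idx=22: raw=0x1D007 flags P=1 W=1 U=1 S=0
  [2] read 0x1D idx=13: raw=0x20007 flags P=1 W=1 U=1 S=0
  → PA=0x206F2  (3 entries read)

Access #0 fault: NONE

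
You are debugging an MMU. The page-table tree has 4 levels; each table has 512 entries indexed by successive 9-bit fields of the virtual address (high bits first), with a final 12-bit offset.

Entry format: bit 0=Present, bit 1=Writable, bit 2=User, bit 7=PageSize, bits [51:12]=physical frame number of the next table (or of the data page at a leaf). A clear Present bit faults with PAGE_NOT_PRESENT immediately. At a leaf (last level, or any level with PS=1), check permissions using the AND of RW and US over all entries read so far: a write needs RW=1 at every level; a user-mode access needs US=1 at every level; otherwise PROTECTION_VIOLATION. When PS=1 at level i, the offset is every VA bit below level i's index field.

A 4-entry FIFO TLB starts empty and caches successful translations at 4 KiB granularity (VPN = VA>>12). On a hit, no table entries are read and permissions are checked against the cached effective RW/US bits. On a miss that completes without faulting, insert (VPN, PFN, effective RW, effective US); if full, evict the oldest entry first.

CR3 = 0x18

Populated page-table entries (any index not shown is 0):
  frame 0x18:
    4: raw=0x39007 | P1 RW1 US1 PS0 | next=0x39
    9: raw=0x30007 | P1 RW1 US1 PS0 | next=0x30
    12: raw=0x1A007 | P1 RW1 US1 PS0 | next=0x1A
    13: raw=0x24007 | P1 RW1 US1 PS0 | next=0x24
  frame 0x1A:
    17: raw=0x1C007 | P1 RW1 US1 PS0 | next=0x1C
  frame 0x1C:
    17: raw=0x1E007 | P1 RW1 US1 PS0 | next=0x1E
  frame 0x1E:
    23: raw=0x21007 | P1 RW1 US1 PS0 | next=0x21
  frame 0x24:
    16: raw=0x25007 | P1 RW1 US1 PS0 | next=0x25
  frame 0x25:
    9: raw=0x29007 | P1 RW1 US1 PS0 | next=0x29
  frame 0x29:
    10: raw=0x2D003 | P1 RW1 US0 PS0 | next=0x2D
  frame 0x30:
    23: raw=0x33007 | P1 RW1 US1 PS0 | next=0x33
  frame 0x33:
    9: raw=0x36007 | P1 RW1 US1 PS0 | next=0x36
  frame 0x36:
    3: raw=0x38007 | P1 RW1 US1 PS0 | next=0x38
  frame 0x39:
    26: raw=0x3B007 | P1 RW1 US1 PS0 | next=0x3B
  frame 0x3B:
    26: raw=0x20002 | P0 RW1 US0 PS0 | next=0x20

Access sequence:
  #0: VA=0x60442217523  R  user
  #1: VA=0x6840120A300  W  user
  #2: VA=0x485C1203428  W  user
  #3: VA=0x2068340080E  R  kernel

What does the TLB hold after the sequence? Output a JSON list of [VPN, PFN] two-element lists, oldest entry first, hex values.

Walk each access:
#0 VA=0x60442217523 (r,user):
  L0: frame=0x18 idx=12 entry=0x1A007 [P=1 RW=1 US=1 PS=0]
  L1: frame=0x1A idx=17 entry=0x1C007 [P=1 RW=1 US=1 PS=0]
  L2: frame=0x1C idx=17 entry=0x1E007 [P=1 RW=1 US=1 PS=0]
  L3: frame=0x1E idx=23 entry=0x21007 [P=1 RW=1 US=1 PS=0]
  → PA=0x21523  (4 entries read)
#1 VA=0x6840120A300 (w,user):
  L0: frame=0x18 idx=13 entry=0x24007 [P=1 RW=1 US=1 PS=0]
  L1: frame=0x24 idx=16 entry=0x25007 [P=1 RW=1 US=1 PS=0]
  L2: frame=0x25 idx=9 entry=0x29007 [P=1 RW=1 US=1 PS=0]
  L3: frame=0x29 idx=10 entry=0x2D003 [P=1 RW=1 US=0 PS=0]
  → PROTECTION_VIOLATION  (4 entries read)
#2 VA=0x485C1203428 (w,user):
  L0: frame=0x18 idx=9 entry=0x30007 [P=1 RW=1 US=1 PS=0]
  L1: frame=0x30 idx=23 entry=0x33007 [P=1 RW=1 US=1 PS=0]
  L2: frame=0x33 idx=9 entry=0x36007 [P=1 RW=1 US=1 PS=0]
  L3: frame=0x36 idx=3 entry=0x38007 [P=1 RW=1 US=1 PS=0]
  → PA=0x38428  (4 entries read)
#3 VA=0x2068340080E (r,kernel):
  L0: frame=0x18 idx=4 entry=0x39007 [P=1 RW=1 US=1 PS=0]
  L1: frame=0x39 idx=26 entry=0x3B007 [P=1 RW=1 US=1 PS=0]
  L2: frame=0x3B idx=26 entry=0x20002 [P=0 RW=1 US=0 PS=0]
  → PAGE_NOT_PRESENT  (3 entries read)

TLB: [["0x60442217", "0x21"], ["0x485C1203", "0x38"]]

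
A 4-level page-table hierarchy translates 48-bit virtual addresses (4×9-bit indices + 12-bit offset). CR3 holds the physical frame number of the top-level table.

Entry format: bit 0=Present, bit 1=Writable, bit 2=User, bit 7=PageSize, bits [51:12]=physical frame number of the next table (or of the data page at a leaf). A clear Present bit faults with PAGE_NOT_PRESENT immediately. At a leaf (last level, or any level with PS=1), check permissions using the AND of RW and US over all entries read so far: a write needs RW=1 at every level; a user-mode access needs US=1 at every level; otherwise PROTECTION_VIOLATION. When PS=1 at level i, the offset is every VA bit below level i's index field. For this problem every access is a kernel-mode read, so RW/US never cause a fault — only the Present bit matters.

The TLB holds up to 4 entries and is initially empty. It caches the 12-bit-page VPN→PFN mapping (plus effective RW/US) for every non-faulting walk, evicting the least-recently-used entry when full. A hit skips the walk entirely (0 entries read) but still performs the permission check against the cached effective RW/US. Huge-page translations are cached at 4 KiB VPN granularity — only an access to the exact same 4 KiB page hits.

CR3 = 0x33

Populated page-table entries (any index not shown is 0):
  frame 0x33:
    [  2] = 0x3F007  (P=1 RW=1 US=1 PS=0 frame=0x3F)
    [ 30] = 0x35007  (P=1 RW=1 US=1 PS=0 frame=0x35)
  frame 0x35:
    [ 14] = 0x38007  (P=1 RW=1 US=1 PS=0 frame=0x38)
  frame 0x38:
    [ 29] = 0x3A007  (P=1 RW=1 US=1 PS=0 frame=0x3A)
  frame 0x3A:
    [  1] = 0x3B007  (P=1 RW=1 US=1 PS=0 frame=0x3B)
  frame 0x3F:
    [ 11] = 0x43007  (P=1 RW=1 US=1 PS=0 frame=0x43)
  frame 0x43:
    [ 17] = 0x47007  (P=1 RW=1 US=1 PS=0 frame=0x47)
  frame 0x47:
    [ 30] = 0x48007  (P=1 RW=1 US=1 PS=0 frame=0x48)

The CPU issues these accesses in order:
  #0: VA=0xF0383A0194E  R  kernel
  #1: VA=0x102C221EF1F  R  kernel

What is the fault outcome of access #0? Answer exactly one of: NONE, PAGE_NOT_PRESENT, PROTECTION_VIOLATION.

Per-access translation:
#0 VA=0xF0383A0194E (r,kernel):
  lvl0: tbl 0x33, slot 30 ⇒ 0x35007 (P1/RW1/US1/PS0)
  lvl1: tbl 0x35, slot 14 ⇒ 0x38007 (P1/RW1/US1/PS0)
  lvl2: tbl 0x38, slot 29 ⇒ 0x3A007 (P1/RW1/US1/PS0)
  lvl3: tbl 0x3A, slot 1 ⇒ 0x3B007 (P1/RW1/US1/PS0)
  ⇒ phys 0x3B94E  [4 reads]
#1 VA=0x102C221EF1F (r,kernel):
  lvl0: tbl 0x33, slot 2 ⇒ 0x3F007 (P1/RW1/US1/PS0)
  lvl1: tbl 0x3F, slot 11 ⇒ 0x43007 (P1/RW1/US1/PS0)
  lvl2: tbl 0x43, slot 17 ⇒ 0x47007 (P1/RW1/US1/PS0)
  lvl3: tbl 0x47, slot 30 ⇒ 0x48007 (P1/RW1/US1/PS0)
  ⇒ phys 0x48F1F  [4 reads]

Access #0 fault: NONE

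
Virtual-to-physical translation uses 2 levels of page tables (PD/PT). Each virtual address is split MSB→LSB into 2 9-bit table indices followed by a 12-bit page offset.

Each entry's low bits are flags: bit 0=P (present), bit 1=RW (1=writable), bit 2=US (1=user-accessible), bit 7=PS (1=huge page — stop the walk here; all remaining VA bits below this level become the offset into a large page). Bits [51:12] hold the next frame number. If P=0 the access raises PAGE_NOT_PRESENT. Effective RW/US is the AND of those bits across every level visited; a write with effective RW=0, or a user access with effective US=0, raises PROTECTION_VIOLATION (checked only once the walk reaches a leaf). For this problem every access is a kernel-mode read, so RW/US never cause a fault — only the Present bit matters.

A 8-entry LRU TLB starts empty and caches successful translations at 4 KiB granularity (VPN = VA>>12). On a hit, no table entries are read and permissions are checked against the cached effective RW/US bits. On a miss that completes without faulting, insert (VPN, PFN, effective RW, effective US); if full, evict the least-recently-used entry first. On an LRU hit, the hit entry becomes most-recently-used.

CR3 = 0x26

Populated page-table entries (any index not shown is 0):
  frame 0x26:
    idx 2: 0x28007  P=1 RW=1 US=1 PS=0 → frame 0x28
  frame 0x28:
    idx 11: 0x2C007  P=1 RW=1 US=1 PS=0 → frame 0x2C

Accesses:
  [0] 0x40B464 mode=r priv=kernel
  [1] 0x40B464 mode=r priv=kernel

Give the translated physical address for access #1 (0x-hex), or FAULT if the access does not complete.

Walk each access:
#0 VA=0x40B464 (r,kernel):
  lvl0: tbl 0x26, slot 2 ⇒ 0x28007 (P1/RW1/US1/PS0)
  lvl1: tbl 0x28, slot 11 ⇒ 0x2C007 (P1/RW1/US1/PS0)
  → PA=0x2C464  (2 entries read)
#1 VA=0x40B464 (r,kernel):
  TLB hit vpn=0x40B → PA=0x2C464

Access #1 PA: 0x2C464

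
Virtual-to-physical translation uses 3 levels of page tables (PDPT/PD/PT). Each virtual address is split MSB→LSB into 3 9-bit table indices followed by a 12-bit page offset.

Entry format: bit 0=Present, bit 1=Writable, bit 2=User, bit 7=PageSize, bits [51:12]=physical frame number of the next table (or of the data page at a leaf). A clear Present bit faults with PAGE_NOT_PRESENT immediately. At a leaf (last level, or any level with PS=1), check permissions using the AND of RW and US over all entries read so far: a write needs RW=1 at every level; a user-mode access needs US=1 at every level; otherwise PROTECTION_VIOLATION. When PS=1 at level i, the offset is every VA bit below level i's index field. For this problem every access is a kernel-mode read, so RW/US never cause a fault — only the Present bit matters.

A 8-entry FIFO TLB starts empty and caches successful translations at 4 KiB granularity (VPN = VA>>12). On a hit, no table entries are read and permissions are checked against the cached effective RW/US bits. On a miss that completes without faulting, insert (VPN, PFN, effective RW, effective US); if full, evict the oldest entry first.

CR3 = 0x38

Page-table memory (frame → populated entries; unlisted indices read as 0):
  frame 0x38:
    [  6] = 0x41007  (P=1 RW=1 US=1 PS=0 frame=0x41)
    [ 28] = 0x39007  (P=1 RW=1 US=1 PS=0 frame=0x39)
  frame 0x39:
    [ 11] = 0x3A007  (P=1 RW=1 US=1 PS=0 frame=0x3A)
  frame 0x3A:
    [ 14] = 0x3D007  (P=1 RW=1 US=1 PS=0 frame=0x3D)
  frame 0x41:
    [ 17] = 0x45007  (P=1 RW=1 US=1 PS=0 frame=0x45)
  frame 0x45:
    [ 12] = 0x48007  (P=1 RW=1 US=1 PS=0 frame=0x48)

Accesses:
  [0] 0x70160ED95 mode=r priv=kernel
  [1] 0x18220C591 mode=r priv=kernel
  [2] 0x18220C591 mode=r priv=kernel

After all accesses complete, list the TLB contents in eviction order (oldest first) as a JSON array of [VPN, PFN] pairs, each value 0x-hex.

Trace:
#0 VA=0x70160ED95 (r,kernel):
  L0: frame=0x38 idx=28 entry=0x39007 [P=1 RW=1 US=1 PS=0]
  L1: frame=0x39 idx=11 entry=0x3A007 [P=1 RW=1 US=1 PS=0]
  L2: frame=0x3A idx=14 entry=0x3D007 [P=1 RW=1 US=1 PS=0]
  ⇒ phys 0x3DD95  [3 reads]
#1 VA=0x18220C591 (r,kernel):
  L0: frame=0x38 idx=6 entry=0x41007 [P=1 RW=1 US=1 PS=0]
  L1: frame=0x41 idx=17 entry=0x45007 [P=1 RW=1 US=1 PS=0]
  L2: frame=0x45 idx=12 entry=0x48007 [P=1 RW=1 US=1 PS=0]
  ⇒ phys 0x48591  [3 reads]
#2 VA=0x18220C591 (r,kernel):
  TLB hit vpn=0x18220C → PA=0x48591

TLB: [["0x70160E", "0x3D"], ["0x18220C", "0x48"]]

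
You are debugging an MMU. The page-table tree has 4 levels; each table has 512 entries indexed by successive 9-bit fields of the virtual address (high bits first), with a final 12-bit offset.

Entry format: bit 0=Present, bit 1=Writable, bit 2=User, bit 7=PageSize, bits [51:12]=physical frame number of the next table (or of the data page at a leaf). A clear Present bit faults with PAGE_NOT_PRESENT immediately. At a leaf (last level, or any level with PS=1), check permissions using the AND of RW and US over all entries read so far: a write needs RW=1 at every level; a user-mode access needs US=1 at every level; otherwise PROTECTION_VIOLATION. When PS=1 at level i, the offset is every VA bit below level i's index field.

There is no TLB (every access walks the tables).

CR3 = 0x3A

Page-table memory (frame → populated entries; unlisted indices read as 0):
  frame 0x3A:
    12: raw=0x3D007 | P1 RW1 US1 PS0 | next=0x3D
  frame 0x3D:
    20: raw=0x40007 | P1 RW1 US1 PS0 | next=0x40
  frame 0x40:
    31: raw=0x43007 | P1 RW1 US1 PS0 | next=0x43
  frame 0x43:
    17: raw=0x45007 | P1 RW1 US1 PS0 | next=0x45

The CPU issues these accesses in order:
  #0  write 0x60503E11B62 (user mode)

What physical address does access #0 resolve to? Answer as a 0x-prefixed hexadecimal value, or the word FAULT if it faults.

Per-access translation:
#0 VA=0x60503E11B62 (w,user):
  lvl0: tbl 0x3A, slot 12 ⇒ 0x3D007 (P1/RW1/US1/PS0)
  lvl1: tbl 0x3D, slot 20 ⇒ 0x40007 (P1/RW1/US1/PS0)
  lvl2: tbl 0x40, slot 31 ⇒ 0x43007 (P1/RW1/US1/PS0)
  lvl3: tbl 0x43, slot 17 ⇒ 0x45007 (P1/RW1/US1/PS0)
  ⇒ phys 0x45B62  [4 reads]

Access #0 PA: 0x45B62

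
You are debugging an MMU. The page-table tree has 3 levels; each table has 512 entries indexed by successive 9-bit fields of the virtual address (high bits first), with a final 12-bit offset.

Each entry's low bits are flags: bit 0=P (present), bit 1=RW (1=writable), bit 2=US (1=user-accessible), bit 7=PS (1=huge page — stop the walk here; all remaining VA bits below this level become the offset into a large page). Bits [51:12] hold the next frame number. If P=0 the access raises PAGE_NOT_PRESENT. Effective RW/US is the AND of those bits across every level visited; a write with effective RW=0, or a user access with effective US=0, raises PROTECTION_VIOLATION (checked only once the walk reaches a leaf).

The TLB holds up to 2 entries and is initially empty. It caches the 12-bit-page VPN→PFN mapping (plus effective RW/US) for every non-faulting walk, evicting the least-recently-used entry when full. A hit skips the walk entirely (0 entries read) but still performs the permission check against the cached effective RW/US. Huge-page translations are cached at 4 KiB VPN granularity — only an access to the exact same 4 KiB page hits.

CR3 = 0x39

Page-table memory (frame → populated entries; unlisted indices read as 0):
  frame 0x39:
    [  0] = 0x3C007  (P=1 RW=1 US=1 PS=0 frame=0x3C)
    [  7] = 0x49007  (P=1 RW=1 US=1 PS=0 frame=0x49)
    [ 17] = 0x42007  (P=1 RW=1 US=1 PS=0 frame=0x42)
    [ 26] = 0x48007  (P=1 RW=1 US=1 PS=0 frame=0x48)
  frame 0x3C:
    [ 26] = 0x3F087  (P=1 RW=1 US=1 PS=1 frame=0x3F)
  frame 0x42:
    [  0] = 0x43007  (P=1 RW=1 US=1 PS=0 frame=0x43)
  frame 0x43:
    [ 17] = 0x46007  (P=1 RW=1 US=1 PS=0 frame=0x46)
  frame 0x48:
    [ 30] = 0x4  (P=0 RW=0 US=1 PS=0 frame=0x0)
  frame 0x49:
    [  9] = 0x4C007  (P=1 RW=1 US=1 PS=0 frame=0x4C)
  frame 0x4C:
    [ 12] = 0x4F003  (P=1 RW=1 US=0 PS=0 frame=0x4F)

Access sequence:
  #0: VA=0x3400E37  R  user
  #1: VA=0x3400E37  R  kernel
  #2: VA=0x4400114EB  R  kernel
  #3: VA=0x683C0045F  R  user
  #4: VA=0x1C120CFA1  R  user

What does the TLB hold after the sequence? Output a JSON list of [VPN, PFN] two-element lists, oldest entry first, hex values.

Trace:
#0 VA=0x3400E37 (r,user):
  lvl0: tbl 0x39, slot 0 ⇒ 0x3C007 (P1/RW1/US1/PS0)
  lvl1: tbl 0x3C, slot 26 ⇒ 0x3F087 (P1/RW1/US1/PS1)
  ✓ 0x3FE37 (huge @L1)  — 2 lookups
#1 VA=0x3400E37 (r,kernel):
  TLB hit vpn=0x3400 → PA=0x3FE37
#2 VA=0x4400114EB (r,kernel):
  lvl0: tbl 0x39, slot 17 ⇒ 0x42007 (P1/RW1/US1/PS0)
  lvl1: tbl 0x42, slot 0 ⇒ 0x43007 (P1/RW1/US1/PS0)
  lvl2: tbl 0x43, slot 17 ⇒ 0x46007 (P1/RW1/US1/PS0)
  ✓ 0x464EB  — 3 lookups
#3 VA=0x683C0045F (r,user):
  lvl0: tbl 0x39, slot 26 ⇒ 0x48007 (P1/RW1/US1/PS0)
  lvl1: tbl 0x48, slot 30 ⇒ 0x4 (P0/RW0/US1/PS0)
  → PAGE_NOT_PRESENT  (2 entries read)
#4 VA=0x1C120CFA1 (r,user):
  lvl0: tbl 0x39, slot 7 ⇒ 0x49007 (P1/RW1/US1/PS0)
  lvl1: tbl 0x49, slot 9 ⇒ 0x4C007 (P1/RW1/US1/PS0)
  lvl2: tbl 0x4C, slot 12 ⇒ 0x4F003 (P1/RW1/US0/PS0)
  → PROTECTION_VIOLATION  (3 entries read)

TLB: [["0x3400", "0x3F"], ["0x440011", "0x46"]]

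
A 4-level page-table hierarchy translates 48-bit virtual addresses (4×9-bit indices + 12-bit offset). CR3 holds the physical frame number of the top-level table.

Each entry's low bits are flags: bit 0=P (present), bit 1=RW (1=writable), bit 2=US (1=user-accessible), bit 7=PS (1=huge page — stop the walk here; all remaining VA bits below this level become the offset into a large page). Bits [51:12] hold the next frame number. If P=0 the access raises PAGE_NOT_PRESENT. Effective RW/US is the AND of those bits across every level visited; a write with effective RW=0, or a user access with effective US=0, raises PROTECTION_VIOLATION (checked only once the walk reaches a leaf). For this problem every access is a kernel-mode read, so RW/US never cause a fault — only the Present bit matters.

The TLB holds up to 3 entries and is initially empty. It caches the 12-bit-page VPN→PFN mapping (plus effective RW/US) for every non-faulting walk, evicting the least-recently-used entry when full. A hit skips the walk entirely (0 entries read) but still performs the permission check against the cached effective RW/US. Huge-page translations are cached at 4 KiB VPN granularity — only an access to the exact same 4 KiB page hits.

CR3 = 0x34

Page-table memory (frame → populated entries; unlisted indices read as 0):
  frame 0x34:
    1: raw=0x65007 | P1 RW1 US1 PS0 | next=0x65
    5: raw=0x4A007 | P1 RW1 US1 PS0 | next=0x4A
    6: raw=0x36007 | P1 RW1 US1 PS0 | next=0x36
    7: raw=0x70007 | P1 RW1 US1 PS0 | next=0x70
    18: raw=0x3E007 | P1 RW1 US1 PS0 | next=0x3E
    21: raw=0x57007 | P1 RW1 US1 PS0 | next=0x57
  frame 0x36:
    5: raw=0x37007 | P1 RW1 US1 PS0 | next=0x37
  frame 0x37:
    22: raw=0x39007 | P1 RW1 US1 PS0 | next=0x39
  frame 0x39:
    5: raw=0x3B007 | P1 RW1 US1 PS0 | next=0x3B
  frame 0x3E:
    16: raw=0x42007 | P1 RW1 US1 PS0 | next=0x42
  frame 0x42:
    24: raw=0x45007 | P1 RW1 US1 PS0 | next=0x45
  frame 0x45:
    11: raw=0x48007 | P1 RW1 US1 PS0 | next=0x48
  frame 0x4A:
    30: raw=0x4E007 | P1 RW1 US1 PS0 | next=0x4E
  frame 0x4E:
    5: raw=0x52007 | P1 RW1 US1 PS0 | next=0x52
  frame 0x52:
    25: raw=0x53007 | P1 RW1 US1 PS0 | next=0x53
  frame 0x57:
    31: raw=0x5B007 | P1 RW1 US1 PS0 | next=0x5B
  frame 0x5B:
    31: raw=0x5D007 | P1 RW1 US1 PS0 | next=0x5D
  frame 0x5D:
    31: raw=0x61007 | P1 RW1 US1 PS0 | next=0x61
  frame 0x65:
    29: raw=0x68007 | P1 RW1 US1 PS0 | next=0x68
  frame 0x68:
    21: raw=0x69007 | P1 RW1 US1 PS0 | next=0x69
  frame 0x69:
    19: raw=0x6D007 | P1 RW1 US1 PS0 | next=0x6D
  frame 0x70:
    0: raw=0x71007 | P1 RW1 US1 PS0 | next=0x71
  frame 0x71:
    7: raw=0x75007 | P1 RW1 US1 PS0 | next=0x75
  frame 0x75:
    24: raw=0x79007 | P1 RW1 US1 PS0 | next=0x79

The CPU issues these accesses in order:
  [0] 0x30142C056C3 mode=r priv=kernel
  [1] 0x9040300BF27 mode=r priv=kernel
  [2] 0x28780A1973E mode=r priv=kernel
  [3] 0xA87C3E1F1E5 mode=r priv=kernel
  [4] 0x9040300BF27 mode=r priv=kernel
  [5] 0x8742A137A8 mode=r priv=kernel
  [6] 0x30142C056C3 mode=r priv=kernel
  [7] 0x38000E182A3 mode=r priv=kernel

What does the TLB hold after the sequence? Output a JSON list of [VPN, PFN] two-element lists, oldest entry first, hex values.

Walk each access:
#0 VA=0x30142C056C3 (r,kernel):
  L0: frame=0x34 idx=6 entry=0x36007 [P=1 RW=1 US=1 PS=0]
  L1: frame=0x36 idx=5 entry=0x37007 [P=1 RW=1 US=1 PS=0]
  L2: frame=0x37 idx=22 entry=0x39007 [P=1 RW=1 US=1 PS=0]
  L3: frame=0x39 idx=5 entry=0x3B007 [P=1 RW=1 US=1 PS=0]
  → PA=0x3B6C3  (4 entries read)
#1 VA=0x9040300BF27 (r,kernel):
  L0: frame=0x34 idx=18 entry=0x3E007 [P=1 RW=1 US=1 PS=0]
  L1: frame=0x3E idx=16 entry=0x42007 [P=1 RW=1 US=1 PS=0]
  L2: frame=0x42 idx=24 entry=0x45007 [P=1 RW=1 US=1 PS=0]
  L3: frame=0x45 idx=11 entry=0x48007 [P=1 RW=1 US=1 PS=0]
  → PA=0x48F27  (4 entries read)
#2 VA=0x28780A1973E (r,kernel):
  L0: frame=0x34 idx=5 entry=0x4A007 [P=1 RW=1 US=1 PS=0]
  L1: frame=0x4A idx=30 entry=0x4E007 [P=1 RW=1 US=1 PS=0]
  L2: frame=0x4E idx=5 entry=0x52007 [P=1 RW=1 US=1 PS=0]
  L3: frame=0x52 idx=25 entry=0x53007 [P=1 RW=1 US=1 PS=0]
  → PA=0x5373E  (4 entries read)
#3 VA=0xA87C3E1F1E5 (r,kernel):
  L0: frame=0x34 idx=21 entry=0x57007 [P=1 RW=1 US=1 PS=0]
  L1: frame=0x57 idx=31 entry=0x5B007 [P=1 RW=1 US=1 PS=0]
  L2: frame=0x5B idx=31 entry=0x5D007 [P=1 RW=1 US=1 PS=0]
  L3: frame=0x5D idx=31 entry=0x61007 [P=1 RW=1 US=1 PS=0]
  → PA=0x611E5  (4 entries read)
#4 VA=0x9040300BF27 (r,kernel):
  TLB hit vpn=0x9040300B → PA=0x48F27
#5 VA=0x8742A137A8 (r,kernel):
  L0: frame=0x34 idx=1 entry=0x65007 [P=1 RW=1 US=1 PS=0]
  L1: frame=0x65 idx=29 entry=0x68007 [P=1 RW=1 US=1 PS=0]
  L2: frame=0x68 idx=21 entry=0x69007 [P=1 RW=1 US=1 PS=0]
  L3: frame=0x69 idx=19 entry=0x6D007 [P=1 RW=1 US=1 PS=0]
  → PA=0x6D7A8  (4 entries read)
#6 VA=0x30142C056C3 (r,kernel):
  L0: frame=0x34 idx=6 entry=0x36007 [P=1 RW=1 US=1 PS=0]
  L1: frame=0x36 idx=5 entry=0x37007 [P=1 RW=1 US=1 PS=0]
  L2: frame=0x37 idx=22 entry=0x39007 [P=1 RW=1 US=1 PS=0]
  L3: frame=0x39 idx=5 entry=0x3B007 [P=1 RW=1 US=1 PS=0]
  → PA=0x3B6C3  (4 entries read)
#7 VA=0x38000E182A3 (r,kernel):
  L0: frame=0x34 idx=7 entry=0x70007 [P=1 RW=1 US=1 PS=0]
  L1: frame=0x70 idx=0 entry=0x71007 [P=1 RW=1 US=1 PS=0]
  L2: frame=0x71 idx=7 entry=0x75007 [P=1 RW=1 US=1 PS=0]
  L3: frame=0x75 idx=24 entry=0x79007 [P=1 RW=1 US=1 PS=0]
  → PA=0x792A3  (4 entries read)

TLB: [["0x8742A13", "0x6D"], ["0x30142C05", "0x3B"], ["0x38000E18", "0x79"]]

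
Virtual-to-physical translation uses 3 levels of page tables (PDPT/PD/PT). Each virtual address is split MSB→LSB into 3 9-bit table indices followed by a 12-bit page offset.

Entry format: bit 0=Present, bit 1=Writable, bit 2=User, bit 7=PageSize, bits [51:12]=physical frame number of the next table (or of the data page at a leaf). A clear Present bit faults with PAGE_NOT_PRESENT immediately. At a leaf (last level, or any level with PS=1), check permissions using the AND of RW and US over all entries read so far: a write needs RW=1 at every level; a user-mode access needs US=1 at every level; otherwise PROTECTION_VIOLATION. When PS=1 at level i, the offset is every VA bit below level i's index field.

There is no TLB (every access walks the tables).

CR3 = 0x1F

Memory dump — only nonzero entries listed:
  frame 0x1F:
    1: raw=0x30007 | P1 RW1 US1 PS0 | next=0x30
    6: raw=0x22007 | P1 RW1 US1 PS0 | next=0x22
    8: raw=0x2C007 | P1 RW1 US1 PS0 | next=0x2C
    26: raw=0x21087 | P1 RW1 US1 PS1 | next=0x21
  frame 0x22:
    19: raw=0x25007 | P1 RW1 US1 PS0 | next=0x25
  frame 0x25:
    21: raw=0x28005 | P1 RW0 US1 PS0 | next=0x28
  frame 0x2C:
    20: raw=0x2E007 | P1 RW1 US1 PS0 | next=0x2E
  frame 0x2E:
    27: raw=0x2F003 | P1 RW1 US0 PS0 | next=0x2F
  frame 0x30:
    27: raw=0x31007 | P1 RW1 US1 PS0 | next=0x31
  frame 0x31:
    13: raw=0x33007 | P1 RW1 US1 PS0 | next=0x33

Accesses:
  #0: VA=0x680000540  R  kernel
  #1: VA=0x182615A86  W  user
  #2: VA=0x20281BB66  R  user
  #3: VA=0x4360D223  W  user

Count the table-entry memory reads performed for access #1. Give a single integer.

Per-access translation:
#0 VA=0x680000540 (r,kernel):
  L0 @0x1F[26] → 0x21087  P=1,RW=1,US=1,PS=1
  ✓ 0x21540 (huge @L0)  — 1 lookups
#1 VA=0x182615A86 (w,user):
  L0 @0x1F[6] → 0x22007  P=1,RW=1,US=1,PS=0
  L1 @0x22[19] → 0x25007  P=1,RW=1,US=1,PS=0
  L2 @0x25[21] → 0x28005  P=1,RW=0,US=1,PS=0
  → PROTECTION_VIOLATION  (3 entries read)
#2 VA=0x20281BB66 (r,user):
  L0 @0x1F[8] → 0x2C007  P=1,RW=1,US=1,PS=0
  L1 @0x2C[20] → 0x2E007  P=1,RW=1,US=1,PS=0
  L2 @0x2E[27] → 0x2F003  P=1,RW=1,US=0,PS=0
  → PROTECTION_VIOLATION  (3 entries read)
#3 VA=0x4360D223 (w,user):
  L0 @0x1F[1] → 0x30007  P=1,RW=1,US=1,PS=0
  L1 @0x30[27] → 0x31007  P=1,RW=1,US=1,PS=0
  L2 @0x31[13] → 0x33007  P=1,RW=1,US=1,PS=0
  ✓ 0x33223  — 3 lookups

Entries read for #1: 3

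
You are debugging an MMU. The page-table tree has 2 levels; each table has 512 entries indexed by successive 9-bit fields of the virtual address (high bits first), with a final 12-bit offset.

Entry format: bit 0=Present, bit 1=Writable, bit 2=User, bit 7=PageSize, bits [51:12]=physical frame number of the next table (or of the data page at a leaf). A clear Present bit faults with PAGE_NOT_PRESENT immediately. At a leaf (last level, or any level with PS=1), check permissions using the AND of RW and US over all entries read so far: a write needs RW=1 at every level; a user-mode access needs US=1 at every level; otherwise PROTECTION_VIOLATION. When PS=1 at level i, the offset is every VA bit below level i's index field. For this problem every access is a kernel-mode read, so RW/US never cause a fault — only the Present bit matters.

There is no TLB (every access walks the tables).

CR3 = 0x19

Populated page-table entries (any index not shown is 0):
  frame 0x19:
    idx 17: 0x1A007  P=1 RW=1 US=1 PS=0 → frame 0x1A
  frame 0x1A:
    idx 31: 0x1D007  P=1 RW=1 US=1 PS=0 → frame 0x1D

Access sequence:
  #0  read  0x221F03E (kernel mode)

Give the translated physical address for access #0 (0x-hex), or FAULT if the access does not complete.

Walk each access:
#0 VA=0x221F03E (r,kernel):
  L0: frame=0x19 idx=17 entry=0x1A007 [P=1 RW=1 US=1 PS=0]
  L1: frame=0x1A idx=31 entry=0x1D007 [P=1 RW=1 US=1 PS=0]
  → PA=0x1D03E  (2 entries read)

Access #0 PA: 0x1D03E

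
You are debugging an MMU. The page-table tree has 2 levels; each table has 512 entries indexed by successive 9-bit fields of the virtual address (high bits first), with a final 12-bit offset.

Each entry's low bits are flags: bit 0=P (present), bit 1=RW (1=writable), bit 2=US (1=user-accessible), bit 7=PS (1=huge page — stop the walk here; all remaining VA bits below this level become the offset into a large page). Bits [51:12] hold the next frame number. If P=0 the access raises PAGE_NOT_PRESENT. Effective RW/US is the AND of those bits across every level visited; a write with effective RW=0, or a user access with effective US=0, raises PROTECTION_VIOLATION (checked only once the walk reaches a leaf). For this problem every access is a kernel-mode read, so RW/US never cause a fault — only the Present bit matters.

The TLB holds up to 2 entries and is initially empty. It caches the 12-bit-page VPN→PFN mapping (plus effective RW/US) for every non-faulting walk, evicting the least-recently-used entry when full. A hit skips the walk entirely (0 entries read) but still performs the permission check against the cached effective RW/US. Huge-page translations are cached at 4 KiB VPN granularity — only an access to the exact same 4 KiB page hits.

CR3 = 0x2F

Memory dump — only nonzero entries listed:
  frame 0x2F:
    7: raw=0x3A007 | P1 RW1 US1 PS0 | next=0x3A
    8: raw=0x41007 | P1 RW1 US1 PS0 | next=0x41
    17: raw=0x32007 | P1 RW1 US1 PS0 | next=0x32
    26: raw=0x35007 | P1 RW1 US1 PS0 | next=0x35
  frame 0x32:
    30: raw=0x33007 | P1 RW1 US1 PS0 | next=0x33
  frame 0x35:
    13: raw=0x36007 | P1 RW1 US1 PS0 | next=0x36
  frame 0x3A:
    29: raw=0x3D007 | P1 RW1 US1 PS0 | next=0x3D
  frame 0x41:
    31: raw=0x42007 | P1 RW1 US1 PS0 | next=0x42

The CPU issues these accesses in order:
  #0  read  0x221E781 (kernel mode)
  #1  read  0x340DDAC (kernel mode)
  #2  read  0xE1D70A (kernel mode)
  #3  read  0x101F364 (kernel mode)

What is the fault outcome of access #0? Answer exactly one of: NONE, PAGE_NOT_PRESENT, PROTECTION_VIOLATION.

Trace:
#0 VA=0x221E781 (r,kernel):
  lvl0: tbl 0x2F, slot 17 ⇒ 0x32007 (P1/RW1/US1/PS0)
  lvl1: tbl 0x32, slot 30 ⇒ 0x33007 (P1/RW1/US1/PS0)
  ⇒ phys 0x33781  [2 reads]
#1 VA=0x340DDAC (r,kernel):
  lvl0: tbl 0x2F, slot 26 ⇒ 0x35007 (P1/RW1/US1/PS0)
  lvl1: tbl 0x35, slot 13 ⇒ 0x36007 (P1/RW1/US1/PS0)
  ⇒ phys 0x36DAC  [2 reads]
#2 VA=0xE1D70A (r,kernel):
  lvl0: tbl 0x2F, slot 7 ⇒ 0x3A007 (P1/RW1/US1/PS0)
  lvl1: tbl 0x3A, slot 29 ⇒ 0x3D007 (P1/RW1/US1/PS0)
  ⇒ phys 0x3D70A  [2 reads]
#3 VA=0x101F364 (r,kernel):
  lvl0: tbl 0x2F, slot 8 ⇒ 0x41007 (P1/RW1/US1/PS0)
  lvl1: tbl 0x41, slot 31 ⇒ 0x42007 (P1/RW1/US1/PS0)
  ⇒ phys 0x42364  [2 reads]

Access #0 fault: NONE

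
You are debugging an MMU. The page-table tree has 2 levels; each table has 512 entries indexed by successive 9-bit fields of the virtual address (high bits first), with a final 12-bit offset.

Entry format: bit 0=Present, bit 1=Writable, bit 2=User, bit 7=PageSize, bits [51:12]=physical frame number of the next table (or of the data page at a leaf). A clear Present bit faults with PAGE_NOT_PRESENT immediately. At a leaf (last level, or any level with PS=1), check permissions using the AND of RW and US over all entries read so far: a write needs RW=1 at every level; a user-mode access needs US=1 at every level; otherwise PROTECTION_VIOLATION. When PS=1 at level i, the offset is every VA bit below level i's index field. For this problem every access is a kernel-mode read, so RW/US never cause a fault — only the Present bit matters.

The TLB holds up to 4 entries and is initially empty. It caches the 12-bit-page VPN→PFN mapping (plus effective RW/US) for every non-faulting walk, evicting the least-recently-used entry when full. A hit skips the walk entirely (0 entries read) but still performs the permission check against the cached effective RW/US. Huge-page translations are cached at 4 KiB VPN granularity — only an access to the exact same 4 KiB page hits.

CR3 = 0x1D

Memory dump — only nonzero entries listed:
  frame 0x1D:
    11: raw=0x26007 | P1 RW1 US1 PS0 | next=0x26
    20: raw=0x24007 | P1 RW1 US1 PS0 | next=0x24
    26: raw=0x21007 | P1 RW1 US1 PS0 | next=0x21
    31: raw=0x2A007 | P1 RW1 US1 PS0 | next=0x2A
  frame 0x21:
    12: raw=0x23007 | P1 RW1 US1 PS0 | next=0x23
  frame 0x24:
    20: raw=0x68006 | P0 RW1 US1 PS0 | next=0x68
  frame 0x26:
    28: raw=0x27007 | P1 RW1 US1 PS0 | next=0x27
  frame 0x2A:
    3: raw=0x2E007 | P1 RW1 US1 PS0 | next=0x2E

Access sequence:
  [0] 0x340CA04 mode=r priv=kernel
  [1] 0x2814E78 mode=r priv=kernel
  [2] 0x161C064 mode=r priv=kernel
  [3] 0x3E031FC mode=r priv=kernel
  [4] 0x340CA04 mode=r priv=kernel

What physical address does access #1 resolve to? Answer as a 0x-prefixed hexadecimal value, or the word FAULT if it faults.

Per-access translation:
#0 VA=0x340CA04 (r,kernel):
  [0] read 0x1D idx=26: raw=0x21007 flags P=1 W=1 U=1 S=0
  [1] read 0x21 idx=12: raw=0x23007 flags P=1 W=1 U=1 S=0
  → PA=0x23A04  (2 entries read)
#1 VA=0x2814E78 (r,kernel):
  [0] read 0x1D idx=20: raw=0x24007 flags P=1 W=1 U=1 S=0
  [1] read 0x24 idx=20: raw=0x68006 flags P=0 W=1 U=1 S=0
  ⇒ fault: PAGE_NOT_PRESENT  — 2 lookups
#2 VA=0x161C064 (r,kernel):
  [0] read 0x1D idx=11: raw=0x26007 flags P=1 W=1 U=1 S=0
  [1] read 0x26 idx=28: raw=0x27007 flags P=1 W=1 U=1 S=0
  → PA=0x27064  (2 entries read)
#3 VA=0x3E031FC (r,kernel):
  [0] read 0x1D idx=31: raw=0x2A007 flags P=1 W=1 U=1 S=0
  [1] read 0x2A idx=3: raw=0x2E007 flags P=1 W=1 U=1 S=0
  → PA=0x2E1FC  (2 entries read)
#4 VA=0x340CA04 (r,kernel):
  TLB hit vpn=0x340C → PA=0x23A04

Access #1 PA: FAULT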